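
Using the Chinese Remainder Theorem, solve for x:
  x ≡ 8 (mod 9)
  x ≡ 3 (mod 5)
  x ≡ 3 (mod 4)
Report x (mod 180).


Moduli 9, 5, 4 are pairwise coprime; by CRT there is a unique solution modulo M = 9 · 5 · 4 = 180.
Solve pairwise, accumulating the modulus:
  Start with x ≡ 8 (mod 9).
  Combine with x ≡ 3 (mod 5): since gcd(9, 5) = 1, we get a unique residue mod 45.
    Write x = 8 + 9·t and substitute into x ≡ 3 (mod 5): 9·t ≡ 3 − 8 = -5 (mod 5).
    Reduce coefficients mod 5: 4·t ≡ 0 (mod 5).
    The inverse of 4 mod 5 is 4 (since 4·4 = 16 = 3·5 + 1), so t ≡ 4·0 = 0 ≡ 0 (mod 5).
    Then x = 8 + 9·0 = 8, valid modulo lcm(9, 5) = 45: x ≡ 8 (mod 45).
  Combine with x ≡ 3 (mod 4): since gcd(45, 4) = 1, we get a unique residue mod 180.
    Write x = 8 + 45·t and substitute into x ≡ 3 (mod 4): 45·t ≡ 3 − 8 = -5 (mod 4).
    Reduce coefficients mod 4: 1·t ≡ 3 (mod 4).
    So t ≡ 3 (mod 4).
    Then x = 8 + 45·3 = 143, valid modulo lcm(45, 4) = 180: x ≡ 143 (mod 180).
Verify: 143 mod 9 = 8 ✓, 143 mod 5 = 3 ✓, 143 mod 4 = 3 ✓.

x ≡ 143 (mod 180).


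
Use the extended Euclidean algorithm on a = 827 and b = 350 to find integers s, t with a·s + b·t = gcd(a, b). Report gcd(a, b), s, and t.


Euclidean algorithm on (827, 350) — divide until remainder is 0:
  827 = 2 · 350 + 127
  350 = 2 · 127 + 96
  127 = 1 · 96 + 31
  96 = 3 · 31 + 3
  31 = 10 · 3 + 1
  3 = 3 · 1 + 0
gcd(827, 350) = 1.
Track Bezout coefficients alongside the remainders: start with r₀ = 827 = a·1 + b·0 (s = 1, t = 0) and r₁ = 350 = a·0 + b·1 (s = 0, t = 1); each new remainder r_{k+1} = r_{k-1} − q_k·r_k inherits s_{k+1} = s_{k-1} − q_k·s_k, t_{k+1} = t_{k-1} − q_k·t_k, so r_k = a·s_k + b·t_k at every step:
  q = 2: r = 127, s = 1 − 2·0 = 1, t = 0 − 2·1 = -2  (check: 827·1 + 350·(-2) = 127)
  q = 2: r = 96, s = 0 − 2·1 = -2, t = 1 − 2·(-2) = 5  (check: 827·(-2) + 350·5 = 96)
  q = 1: r = 31, s = 1 − 1·(-2) = 3, t = -2 − 1·5 = -7  (check: 827·3 + 350·(-7) = 31)
  q = 3: r = 3, s = -2 − 3·3 = -11, t = 5 − 3·(-7) = 26  (check: 827·(-11) + 350·26 = 3)
  q = 10: r = 1, s = 3 − 10·(-11) = 113, t = -7 − 10·26 = -267  (check: 827·113 + 350·(-267) = 1)
The row with r = 1 (the gcd) gives the Bezout coefficients s = 113, t = -267.
Result: 827 · (113) + 350 · (-267) = 1.

gcd(827, 350) = 1; s = 113, t = -267 (check: 827·113 + 350·(-267) = 1).


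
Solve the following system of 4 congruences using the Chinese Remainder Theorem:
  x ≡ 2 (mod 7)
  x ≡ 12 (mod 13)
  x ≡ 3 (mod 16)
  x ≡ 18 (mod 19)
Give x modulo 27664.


Product of moduli M = 7 · 13 · 16 · 19 = 27664.
Merge one congruence at a time:
  Start: x ≡ 2 (mod 7).
  Combine with x ≡ 12 (mod 13); new modulus lcm = 91.
    Write x = 2 + 7·t and substitute into x ≡ 12 (mod 13): 7·t ≡ 12 − 2 = 10 (mod 13).
    The inverse of 7 mod 13 is 2 (since 7·2 = 14 = 1·13 + 1), so t ≡ 2·10 = 20 ≡ 7 (mod 13).
    Then x = 2 + 7·7 = 51, valid modulo lcm(7, 13) = 91: x ≡ 51 (mod 91).
  Combine with x ≡ 3 (mod 16); new modulus lcm = 1456.
    Write x = 51 + 91·t and substitute into x ≡ 3 (mod 16): 91·t ≡ 3 − 51 = -48 (mod 16).
    Reduce coefficients mod 16: 11·t ≡ 0 (mod 16).
    The inverse of 11 mod 16 is 3 (since 11·3 = 33 = 2·16 + 1), so t ≡ 3·0 = 0 ≡ 0 (mod 16).
    Then x = 51 + 91·0 = 51, valid modulo lcm(91, 16) = 1456: x ≡ 51 (mod 1456).
  Combine with x ≡ 18 (mod 19); new modulus lcm = 27664.
    Write x = 51 + 1456·t and substitute into x ≡ 18 (mod 19): 1456·t ≡ 18 − 51 = -33 (mod 19).
    Reduce coefficients mod 19: 12·t ≡ 5 (mod 19).
    The inverse of 12 mod 19 is 8 (since 12·8 = 96 = 5·19 + 1), so t ≡ 8·5 = 40 ≡ 2 (mod 19).
    Then x = 51 + 1456·2 = 2963, valid modulo lcm(1456, 19) = 27664: x ≡ 2963 (mod 27664).
Verify against each original: 2963 mod 7 = 2, 2963 mod 13 = 12, 2963 mod 16 = 3, 2963 mod 19 = 18.

x ≡ 2963 (mod 27664).


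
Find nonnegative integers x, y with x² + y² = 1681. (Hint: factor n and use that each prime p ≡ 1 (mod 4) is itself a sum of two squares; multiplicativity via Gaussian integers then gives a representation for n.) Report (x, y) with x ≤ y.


Step 1: Factor n = 1681 = 41^2.
Step 2: Check the mod-4 condition on each prime factor: 41 ≡ 1 (mod 4), exponent 2.
All primes ≡ 3 (mod 4) appear to even exponent (or don't appear), so by the two-squares theorem n IS expressible as a sum of two squares.
Step 3: Build a representation. Here n = 41 · 41 is a product of primes ≡ 1 (mod 4). Each prime p ≡ 1 (mod 4) is itself a sum of two squares; find a² by testing p − a² for a perfect square:
  41: 41 − 1² = 40, 41 − 2² = 37, 41 − 3² = 32, 41 − 4² = 25 = 5² ⇒ 41 = 4² + 5².
  Combine using the Brahmagupta–Fibonacci identity (a² + b²)(c² + d²) = (ac − bd)² + (ad + bc)² = (ac + bd)² + (ad − bc)²:
  41 · 41 = 1681: from (4² + 5²)(4² + 5²), take (4·4 − 5·5, 4·5 + 5·4) = (16 − 25, 20 + 20) = (-9, 40); dropping signs (only squares matter) gives (9, 40); check 9² + 40² = 81 + 1600 = 1681 ✓.
Step 4: Order so x ≤ y and verify: 9² + 40² = 81 + 1600 = 1681 = n. ✓

n = 1681 = 9² + 40² (one valid representation with x ≤ y).


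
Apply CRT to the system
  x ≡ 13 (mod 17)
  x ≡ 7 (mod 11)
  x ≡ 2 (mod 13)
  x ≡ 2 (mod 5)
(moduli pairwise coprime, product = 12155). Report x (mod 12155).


Product of moduli M = 17 · 11 · 13 · 5 = 12155.
Merge one congruence at a time:
  Start: x ≡ 13 (mod 17).
  Combine with x ≡ 7 (mod 11); new modulus lcm = 187.
    Write x = 13 + 17·t and substitute into x ≡ 7 (mod 11): 17·t ≡ 7 − 13 = -6 (mod 11).
    Reduce coefficients mod 11: 6·t ≡ 5 (mod 11).
    The inverse of 6 mod 11 is 2 (since 6·2 = 12 = 1·11 + 1), so t ≡ 2·5 = 10 ≡ 10 (mod 11).
    Then x = 13 + 17·10 = 183, valid modulo lcm(17, 11) = 187: x ≡ 183 (mod 187).
  Combine with x ≡ 2 (mod 13); new modulus lcm = 2431.
    Write x = 183 + 187·t and substitute into x ≡ 2 (mod 13): 187·t ≡ 2 − 183 = -181 (mod 13).
    Reduce coefficients mod 13: 5·t ≡ 1 (mod 13).
    The inverse of 5 mod 13 is 8 (since 5·8 = 40 = 3·13 + 1), so t ≡ 8·1 = 8 ≡ 8 (mod 13).
    Then x = 183 + 187·8 = 1679, valid modulo lcm(187, 13) = 2431: x ≡ 1679 (mod 2431).
  Combine with x ≡ 2 (mod 5); new modulus lcm = 12155.
    Write x = 1679 + 2431·t and substitute into x ≡ 2 (mod 5): 2431·t ≡ 2 − 1679 = -1677 (mod 5).
    Reduce coefficients mod 5: 1·t ≡ 3 (mod 5).
    So t ≡ 3 (mod 5).
    Then x = 1679 + 2431·3 = 8972, valid modulo lcm(2431, 5) = 12155: x ≡ 8972 (mod 12155).
Verify against each original: 8972 mod 17 = 13, 8972 mod 11 = 7, 8972 mod 13 = 2, 8972 mod 5 = 2.

x ≡ 8972 (mod 12155).


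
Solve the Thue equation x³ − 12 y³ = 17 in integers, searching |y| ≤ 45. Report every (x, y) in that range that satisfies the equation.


The equation is x³ - 12y³ = 17. For fixed y, x³ = 12·y³ + 17, so a solution requires the RHS to be a perfect cube.
Strategy: iterate y from -45 to 45, compute RHS = 12·y³ + 17, and check whether it is a (positive or negative) perfect cube.
Check small values of y:
  y = 0: RHS = 17 is not a perfect cube.
  y = 1: RHS = 29 is not a perfect cube.
  y = -1: RHS = 5 is not a perfect cube.
  y = 2: RHS = 113 is not a perfect cube.
  y = -2: RHS = -79 is not a perfect cube.
  y = 3: RHS = 341 is not a perfect cube.
  y = -3: RHS = -307 is not a perfect cube.
Continuing the search up to |y| = 45 finds no solutions either.
No (x, y) in the scanned range satisfies the equation.

No integer solutions with |y| ≤ 45.


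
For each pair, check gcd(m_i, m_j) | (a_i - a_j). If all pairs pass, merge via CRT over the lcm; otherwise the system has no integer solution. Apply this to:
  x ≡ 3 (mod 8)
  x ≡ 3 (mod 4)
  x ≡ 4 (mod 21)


Moduli 8, 4, 21 are not pairwise coprime, so CRT works modulo lcm(m_i) when all pairwise compatibility conditions hold.
Pairwise compatibility: gcd(m_i, m_j) must divide a_i - a_j for every pair.
Merge one congruence at a time:
  Start: x ≡ 3 (mod 8).
  Combine with x ≡ 3 (mod 4): gcd(8, 4) = 4; 3 - 3 = 0, which IS divisible by 4, so compatible.
    Write x = 3 + 8·t and substitute into x ≡ 3 (mod 4): 8·t ≡ 3 − 3 = 0 (mod 4).
    Divide the congruence (and modulus) by g = 4: 2·t ≡ 0 (mod 1).
    Modulo 1 every t works; take t = 0.
    Then x = 3 + 8·0 = 3, valid modulo lcm(8, 4) = 8: x ≡ 3 (mod 8).
  Combine with x ≡ 4 (mod 21): gcd(8, 21) = 1; 4 - 3 = 1, which IS divisible by 1, so compatible.
    Write x = 3 + 8·t and substitute into x ≡ 4 (mod 21): 8·t ≡ 4 − 3 = 1 (mod 21).
    The inverse of 8 mod 21 is 8 (since 8·8 = 64 = 3·21 + 1), so t ≡ 8·1 = 8 ≡ 8 (mod 21).
    Then x = 3 + 8·8 = 67, valid modulo lcm(8, 21) = 168: x ≡ 67 (mod 168).
Verify: 67 mod 8 = 3, 67 mod 4 = 3, 67 mod 21 = 4.

x ≡ 67 (mod 168).


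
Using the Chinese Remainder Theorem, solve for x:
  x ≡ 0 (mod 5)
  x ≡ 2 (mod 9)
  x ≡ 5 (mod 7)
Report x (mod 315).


Moduli 5, 9, 7 are pairwise coprime; by CRT there is a unique solution modulo M = 5 · 9 · 7 = 315.
Solve pairwise, accumulating the modulus:
  Start with x ≡ 0 (mod 5).
  Combine with x ≡ 2 (mod 9): since gcd(5, 9) = 1, we get a unique residue mod 45.
    Write x = 0 + 5·t and substitute into x ≡ 2 (mod 9): 5·t ≡ 2 − 0 = 2 (mod 9).
    The inverse of 5 mod 9 is 2 (since 5·2 = 10 = 1·9 + 1), so t ≡ 2·2 = 4 ≡ 4 (mod 9).
    Then x = 0 + 5·4 = 20, valid modulo lcm(5, 9) = 45: x ≡ 20 (mod 45).
  Combine with x ≡ 5 (mod 7): since gcd(45, 7) = 1, we get a unique residue mod 315.
    Write x = 20 + 45·t and substitute into x ≡ 5 (mod 7): 45·t ≡ 5 − 20 = -15 (mod 7).
    Reduce coefficients mod 7: 3·t ≡ 6 (mod 7).
    The inverse of 3 mod 7 is 5 (since 3·5 = 15 = 2·7 + 1), so t ≡ 5·6 = 30 ≡ 2 (mod 7).
    Then x = 20 + 45·2 = 110, valid modulo lcm(45, 7) = 315: x ≡ 110 (mod 315).
Verify: 110 mod 5 = 0 ✓, 110 mod 9 = 2 ✓, 110 mod 7 = 5 ✓.

x ≡ 110 (mod 315).


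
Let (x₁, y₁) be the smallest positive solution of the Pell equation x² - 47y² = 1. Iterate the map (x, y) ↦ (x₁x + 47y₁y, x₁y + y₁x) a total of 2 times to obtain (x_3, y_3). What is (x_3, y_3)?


Step 1: Find the fundamental solution (x₁, y₁) of x² - 47y² = 1.
  Expand √47 as a continued fraction. a₀ = ⌊√47⌋ = 6; iterate m_{k+1} = d_k·a_k − m_k, d_{k+1} = (47 − m_{k+1}²)/d_k, a_{k+1} = ⌊(a₀ + m_{k+1})/d_{k+1}⌋ (starting m₀ = 0, d₀ = 1), with convergents p_k = a_k·p_{k-1} + p_{k-2}, q_k = a_k·q_{k-1} + q_{k-2} (p₋₁ = 1, q₋₁ = 0):
  k = 0: a₀ = 6; p₀/q₀ = 6/1; p₀² − 47·q₀² = 36 − 47 = -11.
  k = 1: m = 6, d = 11, a = ⌊(6 + 6)/11⌋ = 1; p/q = (1·6 + 1)/(1·1 + 0) = 7/1; p² − 47·q² = 49 − 47 = 2.
  k = 2: m = 5, d = 2, a = ⌊(6 + 5)/2⌋ = 5; p/q = (5·7 + 6)/(5·1 + 1) = 41/6; p² − 47·q² = 1681 − 1692 = -11.
  k = 3: m = 5, d = 11, a = ⌊(6 + 5)/11⌋ = 1; p/q = (1·41 + 7)/(1·6 + 1) = 48/7; p² − 47·q² = 2304 − 2303 = 1.
  The first convergent with p² − 47·q² = 1 gives the fundamental solution (x₁, y₁) = (48, 7).
Step 2: Apply the recurrence (x_{n+1}, y_{n+1}) = (x₁x_n + 47y₁y_n, x₁y_n + y₁x_n) repeatedly.
  From (x_1, y_1) = (48, 7): x_2 = 48·48 + 47·7·7 = 4607; y_2 = 48·7 + 7·48 = 672.
  From (x_2, y_2) = (4607, 672): x_3 = 48·4607 + 47·7·672 = 442224; y_3 = 48·672 + 7·4607 = 64505.
Step 3: Verify x_3² - 47·y_3² = 195562066176 - 195562066175 = 1 (should be 1). ✓

(x_1, y_1) = (48, 7); (x_3, y_3) = (442224, 64505).


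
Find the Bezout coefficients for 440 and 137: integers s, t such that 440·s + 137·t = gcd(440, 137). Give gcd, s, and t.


Euclidean algorithm on (440, 137) — divide until remainder is 0:
  440 = 3 · 137 + 29
  137 = 4 · 29 + 21
  29 = 1 · 21 + 8
  21 = 2 · 8 + 5
  8 = 1 · 5 + 3
  5 = 1 · 3 + 2
  3 = 1 · 2 + 1
  2 = 2 · 1 + 0
gcd(440, 137) = 1.
Track Bezout coefficients alongside the remainders: start with r₀ = 440 = a·1 + b·0 (s = 1, t = 0) and r₁ = 137 = a·0 + b·1 (s = 0, t = 1); each new remainder r_{k+1} = r_{k-1} − q_k·r_k inherits s_{k+1} = s_{k-1} − q_k·s_k, t_{k+1} = t_{k-1} − q_k·t_k, so r_k = a·s_k + b·t_k at every step:
  q = 3: r = 29, s = 1 − 3·0 = 1, t = 0 − 3·1 = -3  (check: 440·1 + 137·(-3) = 29)
  q = 4: r = 21, s = 0 − 4·1 = -4, t = 1 − 4·(-3) = 13  (check: 440·(-4) + 137·13 = 21)
  q = 1: r = 8, s = 1 − 1·(-4) = 5, t = -3 − 1·13 = -16  (check: 440·5 + 137·(-16) = 8)
  q = 2: r = 5, s = -4 − 2·5 = -14, t = 13 − 2·(-16) = 45  (check: 440·(-14) + 137·45 = 5)
  q = 1: r = 3, s = 5 − 1·(-14) = 19, t = -16 − 1·45 = -61  (check: 440·19 + 137·(-61) = 3)
  q = 1: r = 2, s = -14 − 1·19 = -33, t = 45 − 1·(-61) = 106  (check: 440·(-33) + 137·106 = 2)
  q = 1: r = 1, s = 19 − 1·(-33) = 52, t = -61 − 1·106 = -167  (check: 440·52 + 137·(-167) = 1)
The row with r = 1 (the gcd) gives the Bezout coefficients s = 52, t = -167.
Result: 440 · (52) + 137 · (-167) = 1.

gcd(440, 137) = 1; s = 52, t = -167 (check: 440·52 + 137·(-167) = 1).


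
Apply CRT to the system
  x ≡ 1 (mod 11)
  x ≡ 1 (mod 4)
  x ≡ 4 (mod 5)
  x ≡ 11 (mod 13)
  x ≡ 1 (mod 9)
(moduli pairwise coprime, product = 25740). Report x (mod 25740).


Product of moduli M = 11 · 4 · 5 · 13 · 9 = 25740.
Merge one congruence at a time:
  Start: x ≡ 1 (mod 11).
  Combine with x ≡ 1 (mod 4); new modulus lcm = 44.
    Write x = 1 + 11·t and substitute into x ≡ 1 (mod 4): 11·t ≡ 1 − 1 = 0 (mod 4).
    Reduce coefficients mod 4: 3·t ≡ 0 (mod 4).
    The inverse of 3 mod 4 is 3 (since 3·3 = 9 = 2·4 + 1), so t ≡ 3·0 = 0 ≡ 0 (mod 4).
    Then x = 1 + 11·0 = 1, valid modulo lcm(11, 4) = 44: x ≡ 1 (mod 44).
  Combine with x ≡ 4 (mod 5); new modulus lcm = 220.
    Write x = 1 + 44·t and substitute into x ≡ 4 (mod 5): 44·t ≡ 4 − 1 = 3 (mod 5).
    Reduce coefficients mod 5: 4·t ≡ 3 (mod 5).
    The inverse of 4 mod 5 is 4 (since 4·4 = 16 = 3·5 + 1), so t ≡ 4·3 = 12 ≡ 2 (mod 5).
    Then x = 1 + 44·2 = 89, valid modulo lcm(44, 5) = 220: x ≡ 89 (mod 220).
  Combine with x ≡ 11 (mod 13); new modulus lcm = 2860.
    Write x = 89 + 220·t and substitute into x ≡ 11 (mod 13): 220·t ≡ 11 − 89 = -78 (mod 13).
    Reduce coefficients mod 13: 12·t ≡ 0 (mod 13).
    The inverse of 12 mod 13 is 12 (since 12·12 = 144 = 11·13 + 1), so t ≡ 12·0 = 0 ≡ 0 (mod 13).
    Then x = 89 + 220·0 = 89, valid modulo lcm(220, 13) = 2860: x ≡ 89 (mod 2860).
  Combine with x ≡ 1 (mod 9); new modulus lcm = 25740.
    Write x = 89 + 2860·t and substitute into x ≡ 1 (mod 9): 2860·t ≡ 1 − 89 = -88 (mod 9).
    Reduce coefficients mod 9: 7·t ≡ 2 (mod 9).
    The inverse of 7 mod 9 is 4 (since 7·4 = 28 = 3·9 + 1), so t ≡ 4·2 = 8 ≡ 8 (mod 9).
    Then x = 89 + 2860·8 = 22969, valid modulo lcm(2860, 9) = 25740: x ≡ 22969 (mod 25740).
Verify against each original: 22969 mod 11 = 1, 22969 mod 4 = 1, 22969 mod 5 = 4, 22969 mod 13 = 11, 22969 mod 9 = 1.

x ≡ 22969 (mod 25740).


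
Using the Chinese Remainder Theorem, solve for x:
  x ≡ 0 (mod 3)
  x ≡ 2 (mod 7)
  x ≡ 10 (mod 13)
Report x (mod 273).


Moduli 3, 7, 13 are pairwise coprime; by CRT there is a unique solution modulo M = 3 · 7 · 13 = 273.
Solve pairwise, accumulating the modulus:
  Start with x ≡ 0 (mod 3).
  Combine with x ≡ 2 (mod 7): since gcd(3, 7) = 1, we get a unique residue mod 21.
    Write x = 0 + 3·t and substitute into x ≡ 2 (mod 7): 3·t ≡ 2 − 0 = 2 (mod 7).
    The inverse of 3 mod 7 is 5 (since 3·5 = 15 = 2·7 + 1), so t ≡ 5·2 = 10 ≡ 3 (mod 7).
    Then x = 0 + 3·3 = 9, valid modulo lcm(3, 7) = 21: x ≡ 9 (mod 21).
  Combine with x ≡ 10 (mod 13): since gcd(21, 13) = 1, we get a unique residue mod 273.
    Write x = 9 + 21·t and substitute into x ≡ 10 (mod 13): 21·t ≡ 10 − 9 = 1 (mod 13).
    Reduce coefficients mod 13: 8·t ≡ 1 (mod 13).
    The inverse of 8 mod 13 is 5 (since 8·5 = 40 = 3·13 + 1), so t ≡ 5·1 = 5 ≡ 5 (mod 13).
    Then x = 9 + 21·5 = 114, valid modulo lcm(21, 13) = 273: x ≡ 114 (mod 273).
Verify: 114 mod 3 = 0 ✓, 114 mod 7 = 2 ✓, 114 mod 13 = 10 ✓.

x ≡ 114 (mod 273).


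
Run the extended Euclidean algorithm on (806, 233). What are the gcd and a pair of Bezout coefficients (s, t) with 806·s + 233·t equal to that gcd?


Euclidean algorithm on (806, 233) — divide until remainder is 0:
  806 = 3 · 233 + 107
  233 = 2 · 107 + 19
  107 = 5 · 19 + 12
  19 = 1 · 12 + 7
  12 = 1 · 7 + 5
  7 = 1 · 5 + 2
  5 = 2 · 2 + 1
  2 = 2 · 1 + 0
gcd(806, 233) = 1.
Track Bezout coefficients alongside the remainders: start with r₀ = 806 = a·1 + b·0 (s = 1, t = 0) and r₁ = 233 = a·0 + b·1 (s = 0, t = 1); each new remainder r_{k+1} = r_{k-1} − q_k·r_k inherits s_{k+1} = s_{k-1} − q_k·s_k, t_{k+1} = t_{k-1} − q_k·t_k, so r_k = a·s_k + b·t_k at every step:
  q = 3: r = 107, s = 1 − 3·0 = 1, t = 0 − 3·1 = -3  (check: 806·1 + 233·(-3) = 107)
  q = 2: r = 19, s = 0 − 2·1 = -2, t = 1 − 2·(-3) = 7  (check: 806·(-2) + 233·7 = 19)
  q = 5: r = 12, s = 1 − 5·(-2) = 11, t = -3 − 5·7 = -38  (check: 806·11 + 233·(-38) = 12)
  q = 1: r = 7, s = -2 − 1·11 = -13, t = 7 − 1·(-38) = 45  (check: 806·(-13) + 233·45 = 7)
  q = 1: r = 5, s = 11 − 1·(-13) = 24, t = -38 − 1·45 = -83  (check: 806·24 + 233·(-83) = 5)
  q = 1: r = 2, s = -13 − 1·24 = -37, t = 45 − 1·(-83) = 128  (check: 806·(-37) + 233·128 = 2)
  q = 2: r = 1, s = 24 − 2·(-37) = 98, t = -83 − 2·128 = -339  (check: 806·98 + 233·(-339) = 1)
The row with r = 1 (the gcd) gives the Bezout coefficients s = 98, t = -339.
Result: 806 · (98) + 233 · (-339) = 1.

gcd(806, 233) = 1; s = 98, t = -339 (check: 806·98 + 233·(-339) = 1).


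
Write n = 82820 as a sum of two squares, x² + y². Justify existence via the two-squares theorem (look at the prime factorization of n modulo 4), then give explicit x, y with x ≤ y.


Step 1: Factor n = 82820 = 2^2 · 5 · 41 · 101.
Step 2: Check the mod-4 condition on each prime factor: 2 = 2 (special); 5 ≡ 1 (mod 4), exponent 1; 41 ≡ 1 (mod 4), exponent 1; 101 ≡ 1 (mod 4), exponent 1.
All primes ≡ 3 (mod 4) appear to even exponent (or don't appear), so by the two-squares theorem n IS expressible as a sum of two squares.
Step 3: Build a representation. Group n = k² · m with k = 2 and m = 5 · 41 · 101 = 20705 (a product of primes ≡ 1 (mod 4)); a representation of m scales to one of n via (k·x)² + (k·y)² = k²(x² + y²). Each prime p ≡ 1 (mod 4) is itself a sum of two squares; find a² by testing p − a² for a perfect square:
  5: 5 − 1² = 4 = 2² ⇒ 5 = 1² + 2².
  41: 41 − 1² = 40, 41 − 2² = 37, 41 − 3² = 32, 41 − 4² = 25 = 5² ⇒ 41 = 4² + 5².
  101: 101 − 1² = 100 = 10² ⇒ 101 = 1² + 10².
  Combine using the Brahmagupta–Fibonacci identity (a² + b²)(c² + d²) = (ac − bd)² + (ad + bc)² = (ac + bd)² + (ad − bc)²:
  5 · 41 = 205: from (1² + 2²)(4² + 5²), take (1·4 − 2·5, 1·5 + 2·4) = (4 − 10, 5 + 8) = (-6, 13); dropping signs (only squares matter) gives (6, 13); check 6² + 13² = 36 + 169 = 205 ✓.
  205 · 101 = 20705: from (6² + 13²)(1² + 10²), take (6·1 − 13·10, 6·10 + 13·1) = (6 − 130, 60 + 13) = (-124, 73); dropping signs (only squares matter) gives (124, 73); check 124² + 73² = 15376 + 5329 = 20705 ✓.
  Scale by k = 2: (2·124, 2·73) = (248, 146).
Step 4: Order so x ≤ y and verify: 146² + 248² = 21316 + 61504 = 82820 = n. ✓

n = 82820 = 146² + 248² (one valid representation with x ≤ y).


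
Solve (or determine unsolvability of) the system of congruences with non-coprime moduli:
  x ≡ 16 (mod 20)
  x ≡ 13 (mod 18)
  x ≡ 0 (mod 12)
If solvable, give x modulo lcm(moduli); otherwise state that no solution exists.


Moduli 20, 18, 12 are not pairwise coprime, so CRT works modulo lcm(m_i) when all pairwise compatibility conditions hold.
Pairwise compatibility: gcd(m_i, m_j) must divide a_i - a_j for every pair.
Merge one congruence at a time:
  Start: x ≡ 16 (mod 20).
  Combine with x ≡ 13 (mod 18): gcd(20, 18) = 2, and 13 - 16 = -3 is NOT divisible by 2.
    ⇒ system is inconsistent (no integer solution).

No solution (the system is inconsistent).


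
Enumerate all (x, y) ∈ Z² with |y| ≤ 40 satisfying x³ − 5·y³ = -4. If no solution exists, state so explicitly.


The equation is x³ - 5y³ = -4. For fixed y, x³ = 5·y³ − 4, so a solution requires the RHS to be a perfect cube.
Strategy: iterate y from -40 to 40, compute RHS = 5·y³ − 4, and check whether it is a (positive or negative) perfect cube.
Check small values of y:
  y = 0: RHS = -4 is not a perfect cube.
  y = 1: RHS = 1 = (1)³ ⇒ x = 1 works.
  y = -1: RHS = -9 is not a perfect cube.
  y = 2: RHS = 36 is not a perfect cube.
  y = -2: RHS = -44 is not a perfect cube.
  y = 3: RHS = 131 is not a perfect cube.
  y = -3: RHS = -139 is not a perfect cube.
Continuing the search up to |y| = 40 finds no further solutions beyond those listed.
Collected solutions: (1, 1).

Solutions (with |y| ≤ 40): (1, 1).


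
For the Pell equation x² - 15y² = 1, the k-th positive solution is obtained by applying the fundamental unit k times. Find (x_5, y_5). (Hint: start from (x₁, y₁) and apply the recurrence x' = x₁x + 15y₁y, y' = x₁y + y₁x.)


Step 1: Find the fundamental solution (x₁, y₁) of x² - 15y² = 1.
  Expand √15 as a continued fraction. a₀ = ⌊√15⌋ = 3; iterate m_{k+1} = d_k·a_k − m_k, d_{k+1} = (15 − m_{k+1}²)/d_k, a_{k+1} = ⌊(a₀ + m_{k+1})/d_{k+1}⌋ (starting m₀ = 0, d₀ = 1), with convergents p_k = a_k·p_{k-1} + p_{k-2}, q_k = a_k·q_{k-1} + q_{k-2} (p₋₁ = 1, q₋₁ = 0):
  k = 0: a₀ = 3; p₀/q₀ = 3/1; p₀² − 15·q₀² = 9 − 15 = -6.
  k = 1: m = 3, d = 6, a = ⌊(3 + 3)/6⌋ = 1; p/q = (1·3 + 1)/(1·1 + 0) = 4/1; p² − 15·q² = 16 − 15 = 1.
  The first convergent with p² − 15·q² = 1 gives the fundamental solution (x₁, y₁) = (4, 1).
Step 2: Apply the recurrence (x_{n+1}, y_{n+1}) = (x₁x_n + 15y₁y_n, x₁y_n + y₁x_n) repeatedly.
  From (x_1, y_1) = (4, 1): x_2 = 4·4 + 15·1·1 = 31; y_2 = 4·1 + 1·4 = 8.
  From (x_2, y_2) = (31, 8): x_3 = 4·31 + 15·1·8 = 244; y_3 = 4·8 + 1·31 = 63.
  From (x_3, y_3) = (244, 63): x_4 = 4·244 + 15·1·63 = 1921; y_4 = 4·63 + 1·244 = 496.
  From (x_4, y_4) = (1921, 496): x_5 = 4·1921 + 15·1·496 = 15124; y_5 = 4·496 + 1·1921 = 3905.
Step 3: Verify x_5² - 15·y_5² = 228735376 - 228735375 = 1 (should be 1). ✓

(x_1, y_1) = (4, 1); (x_5, y_5) = (15124, 3905).


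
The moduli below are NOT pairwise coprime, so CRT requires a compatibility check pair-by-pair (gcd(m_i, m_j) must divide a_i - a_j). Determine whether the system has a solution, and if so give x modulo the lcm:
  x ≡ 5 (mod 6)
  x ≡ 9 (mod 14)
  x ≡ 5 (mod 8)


Moduli 6, 14, 8 are not pairwise coprime, so CRT works modulo lcm(m_i) when all pairwise compatibility conditions hold.
Pairwise compatibility: gcd(m_i, m_j) must divide a_i - a_j for every pair.
Merge one congruence at a time:
  Start: x ≡ 5 (mod 6).
  Combine with x ≡ 9 (mod 14): gcd(6, 14) = 2; 9 - 5 = 4, which IS divisible by 2, so compatible.
    Write x = 5 + 6·t and substitute into x ≡ 9 (mod 14): 6·t ≡ 9 − 5 = 4 (mod 14).
    Divide the congruence (and modulus) by g = 2: 3·t ≡ 2 (mod 7).
    The inverse of 3 mod 7 is 5 (since 3·5 = 15 = 2·7 + 1), so t ≡ 5·2 = 10 ≡ 3 (mod 7).
    Then x = 5 + 6·3 = 23, valid modulo lcm(6, 14) = 42: x ≡ 23 (mod 42).
  Combine with x ≡ 5 (mod 8): gcd(42, 8) = 2; 5 - 23 = -18, which IS divisible by 2, so compatible.
    Write x = 23 + 42·t and substitute into x ≡ 5 (mod 8): 42·t ≡ 5 − 23 = -18 (mod 8).
    Divide the congruence (and modulus) by g = 2: 21·t ≡ -9 (mod 4).
    Reduce coefficients mod 4: 1·t ≡ 3 (mod 4).
    So t ≡ 3 (mod 4).
    Then x = 23 + 42·3 = 149, valid modulo lcm(42, 8) = 168: x ≡ 149 (mod 168).
Verify: 149 mod 6 = 5, 149 mod 14 = 9, 149 mod 8 = 5.

x ≡ 149 (mod 168).


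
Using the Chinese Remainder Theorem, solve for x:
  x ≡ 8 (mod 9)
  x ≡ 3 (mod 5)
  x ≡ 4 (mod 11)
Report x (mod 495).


Moduli 9, 5, 11 are pairwise coprime; by CRT there is a unique solution modulo M = 9 · 5 · 11 = 495.
Solve pairwise, accumulating the modulus:
  Start with x ≡ 8 (mod 9).
  Combine with x ≡ 3 (mod 5): since gcd(9, 5) = 1, we get a unique residue mod 45.
    Write x = 8 + 9·t and substitute into x ≡ 3 (mod 5): 9·t ≡ 3 − 8 = -5 (mod 5).
    Reduce coefficients mod 5: 4·t ≡ 0 (mod 5).
    The inverse of 4 mod 5 is 4 (since 4·4 = 16 = 3·5 + 1), so t ≡ 4·0 = 0 ≡ 0 (mod 5).
    Then x = 8 + 9·0 = 8, valid modulo lcm(9, 5) = 45: x ≡ 8 (mod 45).
  Combine with x ≡ 4 (mod 11): since gcd(45, 11) = 1, we get a unique residue mod 495.
    Write x = 8 + 45·t and substitute into x ≡ 4 (mod 11): 45·t ≡ 4 − 8 = -4 (mod 11).
    Reduce coefficients mod 11: 1·t ≡ 7 (mod 11).
    So t ≡ 7 (mod 11).
    Then x = 8 + 45·7 = 323, valid modulo lcm(45, 11) = 495: x ≡ 323 (mod 495).
Verify: 323 mod 9 = 8 ✓, 323 mod 5 = 3 ✓, 323 mod 11 = 4 ✓.

x ≡ 323 (mod 495).


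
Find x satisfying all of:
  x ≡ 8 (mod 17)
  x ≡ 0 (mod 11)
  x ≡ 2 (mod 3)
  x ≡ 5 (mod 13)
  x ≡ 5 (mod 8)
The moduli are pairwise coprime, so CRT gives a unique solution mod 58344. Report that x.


Product of moduli M = 17 · 11 · 3 · 13 · 8 = 58344.
Merge one congruence at a time:
  Start: x ≡ 8 (mod 17).
  Combine with x ≡ 0 (mod 11); new modulus lcm = 187.
    Write x = 8 + 17·t and substitute into x ≡ 0 (mod 11): 17·t ≡ 0 − 8 = -8 (mod 11).
    Reduce coefficients mod 11: 6·t ≡ 3 (mod 11).
    The inverse of 6 mod 11 is 2 (since 6·2 = 12 = 1·11 + 1), so t ≡ 2·3 = 6 ≡ 6 (mod 11).
    Then x = 8 + 17·6 = 110, valid modulo lcm(17, 11) = 187: x ≡ 110 (mod 187).
  Combine with x ≡ 2 (mod 3); new modulus lcm = 561.
    Write x = 110 + 187·t and substitute into x ≡ 2 (mod 3): 187·t ≡ 2 − 110 = -108 (mod 3).
    Reduce coefficients mod 3: 1·t ≡ 0 (mod 3).
    So t ≡ 0 (mod 3).
    Then x = 110 + 187·0 = 110, valid modulo lcm(187, 3) = 561: x ≡ 110 (mod 561).
  Combine with x ≡ 5 (mod 13); new modulus lcm = 7293.
    Write x = 110 + 561·t and substitute into x ≡ 5 (mod 13): 561·t ≡ 5 − 110 = -105 (mod 13).
    Reduce coefficients mod 13: 2·t ≡ 12 (mod 13).
    The inverse of 2 mod 13 is 7 (since 2·7 = 14 = 1·13 + 1), so t ≡ 7·12 = 84 ≡ 6 (mod 13).
    Then x = 110 + 561·6 = 3476, valid modulo lcm(561, 13) = 7293: x ≡ 3476 (mod 7293).
  Combine with x ≡ 5 (mod 8); new modulus lcm = 58344.
    Write x = 3476 + 7293·t and substitute into x ≡ 5 (mod 8): 7293·t ≡ 5 − 3476 = -3471 (mod 8).
    Reduce coefficients mod 8: 5·t ≡ 1 (mod 8).
    The inverse of 5 mod 8 is 5 (since 5·5 = 25 = 3·8 + 1), so t ≡ 5·1 = 5 ≡ 5 (mod 8).
    Then x = 3476 + 7293·5 = 39941, valid modulo lcm(7293, 8) = 58344: x ≡ 39941 (mod 58344).
Verify against each original: 39941 mod 17 = 8, 39941 mod 11 = 0, 39941 mod 3 = 2, 39941 mod 13 = 5, 39941 mod 8 = 5.

x ≡ 39941 (mod 58344).


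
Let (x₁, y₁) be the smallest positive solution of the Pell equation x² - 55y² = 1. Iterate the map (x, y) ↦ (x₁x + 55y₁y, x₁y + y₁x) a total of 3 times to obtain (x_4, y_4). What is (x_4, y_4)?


Step 1: Find the fundamental solution (x₁, y₁) of x² - 55y² = 1.
  Expand √55 as a continued fraction. a₀ = ⌊√55⌋ = 7; iterate m_{k+1} = d_k·a_k − m_k, d_{k+1} = (55 − m_{k+1}²)/d_k, a_{k+1} = ⌊(a₀ + m_{k+1})/d_{k+1}⌋ (starting m₀ = 0, d₀ = 1), with convergents p_k = a_k·p_{k-1} + p_{k-2}, q_k = a_k·q_{k-1} + q_{k-2} (p₋₁ = 1, q₋₁ = 0):
  k = 0: a₀ = 7; p₀/q₀ = 7/1; p₀² − 55·q₀² = 49 − 55 = -6.
  k = 1: m = 7, d = 6, a = ⌊(7 + 7)/6⌋ = 2; p/q = (2·7 + 1)/(2·1 + 0) = 15/2; p² − 55·q² = 225 − 220 = 5.
  k = 2: m = 5, d = 5, a = ⌊(7 + 5)/5⌋ = 2; p/q = (2·15 + 7)/(2·2 + 1) = 37/5; p² − 55·q² = 1369 − 1375 = -6.
  k = 3: m = 5, d = 6, a = ⌊(7 + 5)/6⌋ = 2; p/q = (2·37 + 15)/(2·5 + 2) = 89/12; p² − 55·q² = 7921 − 7920 = 1.
  The first convergent with p² − 55·q² = 1 gives the fundamental solution (x₁, y₁) = (89, 12).
Step 2: Apply the recurrence (x_{n+1}, y_{n+1}) = (x₁x_n + 55y₁y_n, x₁y_n + y₁x_n) repeatedly.
  From (x_1, y_1) = (89, 12): x_2 = 89·89 + 55·12·12 = 15841; y_2 = 89·12 + 12·89 = 2136.
  From (x_2, y_2) = (15841, 2136): x_3 = 89·15841 + 55·12·2136 = 2819609; y_3 = 89·2136 + 12·15841 = 380196.
  From (x_3, y_3) = (2819609, 380196): x_4 = 89·2819609 + 55·12·380196 = 501874561; y_4 = 89·380196 + 12·2819609 = 67672752.
Step 3: Verify x_4² - 55·y_4² = 251878074978942721 - 251878074978942720 = 1 (should be 1). ✓

(x_1, y_1) = (89, 12); (x_4, y_4) = (501874561, 67672752).


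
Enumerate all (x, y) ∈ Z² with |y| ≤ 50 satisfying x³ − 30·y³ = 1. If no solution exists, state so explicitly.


The equation is x³ - 30y³ = 1. For fixed y, x³ = 30·y³ + 1, so a solution requires the RHS to be a perfect cube.
Strategy: iterate y from -50 to 50, compute RHS = 30·y³ + 1, and check whether it is a (positive or negative) perfect cube.
Check small values of y:
  y = 0: RHS = 1 = (1)³ ⇒ x = 1 works.
  y = 1: RHS = 31 is not a perfect cube.
  y = -1: RHS = -29 is not a perfect cube.
  y = 2: RHS = 241 is not a perfect cube.
  y = -2: RHS = -239 is not a perfect cube.
  y = 3: RHS = 811 is not a perfect cube.
  y = -3: RHS = -809 is not a perfect cube.
Continuing the search up to |y| = 50 finds no further solutions beyond those listed.
Collected solutions: (1, 0).

Solutions (with |y| ≤ 50): (1, 0).


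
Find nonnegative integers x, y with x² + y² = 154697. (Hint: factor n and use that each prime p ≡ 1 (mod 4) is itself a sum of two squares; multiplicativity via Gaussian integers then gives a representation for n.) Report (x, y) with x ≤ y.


Step 1: Factor n = 154697 = 37^2 · 113.
Step 2: Check the mod-4 condition on each prime factor: 37 ≡ 1 (mod 4), exponent 2; 113 ≡ 1 (mod 4), exponent 1.
All primes ≡ 3 (mod 4) appear to even exponent (or don't appear), so by the two-squares theorem n IS expressible as a sum of two squares.
Step 3: Build a representation. Here n = 37 · 37 · 113 is a product of primes ≡ 1 (mod 4). Each prime p ≡ 1 (mod 4) is itself a sum of two squares; find a² by testing p − a² for a perfect square:
  37: 37 − 1² = 36 = 6² ⇒ 37 = 1² + 6².
  113: 113 − 1² = 112, 113 − 2² = 109, 113 − 3² = 104, 113 − 4² = 97, 113 − 5² = 88, 113 − 6² = 77, 113 − 7² = 64 = 8² ⇒ 113 = 7² + 8².
  Combine using the Brahmagupta–Fibonacci identity (a² + b²)(c² + d²) = (ac − bd)² + (ad + bc)² = (ac + bd)² + (ad − bc)²:
  37 · 37 = 1369: from (1² + 6²)(1² + 6²), take (1·1 − 6·6, 1·6 + 6·1) = (1 − 36, 6 + 6) = (-35, 12); dropping signs (only squares matter) gives (35, 12); check 35² + 12² = 1225 + 144 = 1369 ✓.
  1369 · 113 = 154697: from (35² + 12²)(7² + 8²), take (35·7 − 12·8, 35·8 + 12·7) = (245 − 96, 280 + 84) = (149, 364); check 149² + 364² = 22201 + 132496 = 154697 ✓.
Step 4: Order so x ≤ y and verify: 149² + 364² = 22201 + 132496 = 154697 = n. ✓

n = 154697 = 149² + 364² (one valid representation with x ≤ y).


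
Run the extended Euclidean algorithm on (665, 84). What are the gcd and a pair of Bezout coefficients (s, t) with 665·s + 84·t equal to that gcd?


Euclidean algorithm on (665, 84) — divide until remainder is 0:
  665 = 7 · 84 + 77
  84 = 1 · 77 + 7
  77 = 11 · 7 + 0
gcd(665, 84) = 7.
Track Bezout coefficients alongside the remainders: start with r₀ = 665 = a·1 + b·0 (s = 1, t = 0) and r₁ = 84 = a·0 + b·1 (s = 0, t = 1); each new remainder r_{k+1} = r_{k-1} − q_k·r_k inherits s_{k+1} = s_{k-1} − q_k·s_k, t_{k+1} = t_{k-1} − q_k·t_k, so r_k = a·s_k + b·t_k at every step:
  q = 7: r = 77, s = 1 − 7·0 = 1, t = 0 − 7·1 = -7  (check: 665·1 + 84·(-7) = 77)
  q = 1: r = 7, s = 0 − 1·1 = -1, t = 1 − 1·(-7) = 8  (check: 665·(-1) + 84·8 = 7)
The row with r = 7 (the gcd) gives the Bezout coefficients s = -1, t = 8.
Result: 665 · (-1) + 84 · (8) = 7.

gcd(665, 84) = 7; s = -1, t = 8 (check: 665·(-1) + 84·8 = 7).


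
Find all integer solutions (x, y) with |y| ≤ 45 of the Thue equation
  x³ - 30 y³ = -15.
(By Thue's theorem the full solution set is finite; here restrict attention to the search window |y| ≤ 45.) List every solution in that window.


The equation is x³ - 30y³ = -15. For fixed y, x³ = 30·y³ − 15, so a solution requires the RHS to be a perfect cube.
Strategy: iterate y from -45 to 45, compute RHS = 30·y³ − 15, and check whether it is a (positive or negative) perfect cube.
Check small values of y:
  y = 0: RHS = -15 is not a perfect cube.
  y = 1: RHS = 15 is not a perfect cube.
  y = -1: RHS = -45 is not a perfect cube.
  y = 2: RHS = 225 is not a perfect cube.
  y = -2: RHS = -255 is not a perfect cube.
  y = 3: RHS = 795 is not a perfect cube.
  y = -3: RHS = -825 is not a perfect cube.
Continuing the search up to |y| = 45 finds no solutions either.
No (x, y) in the scanned range satisfies the equation.

No integer solutions with |y| ≤ 45.


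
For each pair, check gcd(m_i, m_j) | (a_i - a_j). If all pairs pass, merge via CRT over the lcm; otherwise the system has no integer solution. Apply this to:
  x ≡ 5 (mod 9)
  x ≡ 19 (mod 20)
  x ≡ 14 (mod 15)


Moduli 9, 20, 15 are not pairwise coprime, so CRT works modulo lcm(m_i) when all pairwise compatibility conditions hold.
Pairwise compatibility: gcd(m_i, m_j) must divide a_i - a_j for every pair.
Merge one congruence at a time:
  Start: x ≡ 5 (mod 9).
  Combine with x ≡ 19 (mod 20): gcd(9, 20) = 1; 19 - 5 = 14, which IS divisible by 1, so compatible.
    Write x = 5 + 9·t and substitute into x ≡ 19 (mod 20): 9·t ≡ 19 − 5 = 14 (mod 20).
    The inverse of 9 mod 20 is 9 (since 9·9 = 81 = 4·20 + 1), so t ≡ 9·14 = 126 ≡ 6 (mod 20).
    Then x = 5 + 9·6 = 59, valid modulo lcm(9, 20) = 180: x ≡ 59 (mod 180).
  Combine with x ≡ 14 (mod 15): gcd(180, 15) = 15; 14 - 59 = -45, which IS divisible by 15, so compatible.
    Write x = 59 + 180·t and substitute into x ≡ 14 (mod 15): 180·t ≡ 14 − 59 = -45 (mod 15).
    Divide the congruence (and modulus) by g = 15: 12·t ≡ -3 (mod 1).
    Modulo 1 every t works; take t = 0.
    Then x = 59 + 180·0 = 59, valid modulo lcm(180, 15) = 180: x ≡ 59 (mod 180).
Verify: 59 mod 9 = 5, 59 mod 20 = 19, 59 mod 15 = 14.

x ≡ 59 (mod 180).


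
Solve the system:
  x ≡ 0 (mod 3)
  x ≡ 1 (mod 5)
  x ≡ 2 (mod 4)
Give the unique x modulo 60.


Moduli 3, 5, 4 are pairwise coprime; by CRT there is a unique solution modulo M = 3 · 5 · 4 = 60.
Solve pairwise, accumulating the modulus:
  Start with x ≡ 0 (mod 3).
  Combine with x ≡ 1 (mod 5): since gcd(3, 5) = 1, we get a unique residue mod 15.
    Write x = 0 + 3·t and substitute into x ≡ 1 (mod 5): 3·t ≡ 1 − 0 = 1 (mod 5).
    The inverse of 3 mod 5 is 2 (since 3·2 = 6 = 1·5 + 1), so t ≡ 2·1 = 2 ≡ 2 (mod 5).
    Then x = 0 + 3·2 = 6, valid modulo lcm(3, 5) = 15: x ≡ 6 (mod 15).
  Combine with x ≡ 2 (mod 4): since gcd(15, 4) = 1, we get a unique residue mod 60.
    Write x = 6 + 15·t and substitute into x ≡ 2 (mod 4): 15·t ≡ 2 − 6 = -4 (mod 4).
    Reduce coefficients mod 4: 3·t ≡ 0 (mod 4).
    The inverse of 3 mod 4 is 3 (since 3·3 = 9 = 2·4 + 1), so t ≡ 3·0 = 0 ≡ 0 (mod 4).
    Then x = 6 + 15·0 = 6, valid modulo lcm(15, 4) = 60: x ≡ 6 (mod 60).
Verify: 6 mod 3 = 0 ✓, 6 mod 5 = 1 ✓, 6 mod 4 = 2 ✓.

x ≡ 6 (mod 60).


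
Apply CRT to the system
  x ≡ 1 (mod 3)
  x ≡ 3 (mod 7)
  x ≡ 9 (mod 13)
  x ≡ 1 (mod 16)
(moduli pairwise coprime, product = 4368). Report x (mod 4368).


Product of moduli M = 3 · 7 · 13 · 16 = 4368.
Merge one congruence at a time:
  Start: x ≡ 1 (mod 3).
  Combine with x ≡ 3 (mod 7); new modulus lcm = 21.
    Write x = 1 + 3·t and substitute into x ≡ 3 (mod 7): 3·t ≡ 3 − 1 = 2 (mod 7).
    The inverse of 3 mod 7 is 5 (since 3·5 = 15 = 2·7 + 1), so t ≡ 5·2 = 10 ≡ 3 (mod 7).
    Then x = 1 + 3·3 = 10, valid modulo lcm(3, 7) = 21: x ≡ 10 (mod 21).
  Combine with x ≡ 9 (mod 13); new modulus lcm = 273.
    Write x = 10 + 21·t and substitute into x ≡ 9 (mod 13): 21·t ≡ 9 − 10 = -1 (mod 13).
    Reduce coefficients mod 13: 8·t ≡ 12 (mod 13).
    The inverse of 8 mod 13 is 5 (since 8·5 = 40 = 3·13 + 1), so t ≡ 5·12 = 60 ≡ 8 (mod 13).
    Then x = 10 + 21·8 = 178, valid modulo lcm(21, 13) = 273: x ≡ 178 (mod 273).
  Combine with x ≡ 1 (mod 16); new modulus lcm = 4368.
    Write x = 178 + 273·t and substitute into x ≡ 1 (mod 16): 273·t ≡ 1 − 178 = -177 (mod 16).
    Reduce coefficients mod 16: 1·t ≡ 15 (mod 16).
    So t ≡ 15 (mod 16).
    Then x = 178 + 273·15 = 4273, valid modulo lcm(273, 16) = 4368: x ≡ 4273 (mod 4368).
Verify against each original: 4273 mod 3 = 1, 4273 mod 7 = 3, 4273 mod 13 = 9, 4273 mod 16 = 1.

x ≡ 4273 (mod 4368).


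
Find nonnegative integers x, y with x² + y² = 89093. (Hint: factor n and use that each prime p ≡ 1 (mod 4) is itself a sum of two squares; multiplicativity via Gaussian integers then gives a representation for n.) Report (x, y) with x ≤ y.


Step 1: Factor n = 89093 = 41^2 · 53.
Step 2: Check the mod-4 condition on each prime factor: 41 ≡ 1 (mod 4), exponent 2; 53 ≡ 1 (mod 4), exponent 1.
All primes ≡ 3 (mod 4) appear to even exponent (or don't appear), so by the two-squares theorem n IS expressible as a sum of two squares.
Step 3: Build a representation. Here n = 41 · 41 · 53 is a product of primes ≡ 1 (mod 4). Each prime p ≡ 1 (mod 4) is itself a sum of two squares; find a² by testing p − a² for a perfect square:
  41: 41 − 1² = 40, 41 − 2² = 37, 41 − 3² = 32, 41 − 4² = 25 = 5² ⇒ 41 = 4² + 5².
  53: 53 − 1² = 52, 53 − 2² = 49 = 7² ⇒ 53 = 2² + 7².
  Combine using the Brahmagupta–Fibonacci identity (a² + b²)(c² + d²) = (ac − bd)² + (ad + bc)² = (ac + bd)² + (ad − bc)²:
  41 · 41 = 1681: from (4² + 5²)(4² + 5²), take (4·4 − 5·5, 4·5 + 5·4) = (16 − 25, 20 + 20) = (-9, 40); dropping signs (only squares matter) gives (9, 40); check 9² + 40² = 81 + 1600 = 1681 ✓.
  1681 · 53 = 89093: from (9² + 40²)(2² + 7²), take (9·2 − 40·7, 9·7 + 40·2) = (18 − 280, 63 + 80) = (-262, 143); dropping signs (only squares matter) gives (262, 143); check 262² + 143² = 68644 + 20449 = 89093 ✓.
Step 4: Order so x ≤ y and verify: 143² + 262² = 20449 + 68644 = 89093 = n. ✓

n = 89093 = 143² + 262² (one valid representation with x ≤ y).


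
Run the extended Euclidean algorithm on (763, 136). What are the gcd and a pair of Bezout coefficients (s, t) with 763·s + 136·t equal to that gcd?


Euclidean algorithm on (763, 136) — divide until remainder is 0:
  763 = 5 · 136 + 83
  136 = 1 · 83 + 53
  83 = 1 · 53 + 30
  53 = 1 · 30 + 23
  30 = 1 · 23 + 7
  23 = 3 · 7 + 2
  7 = 3 · 2 + 1
  2 = 2 · 1 + 0
gcd(763, 136) = 1.
Track Bezout coefficients alongside the remainders: start with r₀ = 763 = a·1 + b·0 (s = 1, t = 0) and r₁ = 136 = a·0 + b·1 (s = 0, t = 1); each new remainder r_{k+1} = r_{k-1} − q_k·r_k inherits s_{k+1} = s_{k-1} − q_k·s_k, t_{k+1} = t_{k-1} − q_k·t_k, so r_k = a·s_k + b·t_k at every step:
  q = 5: r = 83, s = 1 − 5·0 = 1, t = 0 − 5·1 = -5  (check: 763·1 + 136·(-5) = 83)
  q = 1: r = 53, s = 0 − 1·1 = -1, t = 1 − 1·(-5) = 6  (check: 763·(-1) + 136·6 = 53)
  q = 1: r = 30, s = 1 − 1·(-1) = 2, t = -5 − 1·6 = -11  (check: 763·2 + 136·(-11) = 30)
  q = 1: r = 23, s = -1 − 1·2 = -3, t = 6 − 1·(-11) = 17  (check: 763·(-3) + 136·17 = 23)
  q = 1: r = 7, s = 2 − 1·(-3) = 5, t = -11 − 1·17 = -28  (check: 763·5 + 136·(-28) = 7)
  q = 3: r = 2, s = -3 − 3·5 = -18, t = 17 − 3·(-28) = 101  (check: 763·(-18) + 136·101 = 2)
  q = 3: r = 1, s = 5 − 3·(-18) = 59, t = -28 − 3·101 = -331  (check: 763·59 + 136·(-331) = 1)
The row with r = 1 (the gcd) gives the Bezout coefficients s = 59, t = -331.
Result: 763 · (59) + 136 · (-331) = 1.

gcd(763, 136) = 1; s = 59, t = -331 (check: 763·59 + 136·(-331) = 1).
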